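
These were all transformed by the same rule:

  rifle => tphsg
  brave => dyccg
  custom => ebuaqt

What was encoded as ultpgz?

A repeating key of period 2 is used — shifts +2, +7 over and over.
Decoding ultpgz: u−2=s, l−7=e, t−2=r, p−7=i, g−2=e, z−7=s.

series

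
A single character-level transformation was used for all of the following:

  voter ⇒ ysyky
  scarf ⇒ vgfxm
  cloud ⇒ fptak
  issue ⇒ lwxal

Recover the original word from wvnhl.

tribe

In voter: v→y is +3, o→s is +4, t→y is +5, e→k is +6 — the shift increases by 1 each position. Each letter shifts forward by (position + 3), i.e. 3, 4, 5, … — the shift grows by one for each successive letter.
Undoing it on wvnhl: w−3=t, v−4=r, n−5=i, h−6=b, l−7=e.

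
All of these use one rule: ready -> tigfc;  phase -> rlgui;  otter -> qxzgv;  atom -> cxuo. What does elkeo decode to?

check

Shifts by position in ready: pos 0: r→t (+2), pos 1: e→i (+4), pos 2: a→g (+6), pos 3: d→f (+2), pos 4: y→c (+4) — repeating every 3. A repeating key of period 3 is used — shifts +2, +4, +6 over and over.
Reversing it on elkeo: e−2=c, l−4=h, k−6=e, e−2=c, o−4=k.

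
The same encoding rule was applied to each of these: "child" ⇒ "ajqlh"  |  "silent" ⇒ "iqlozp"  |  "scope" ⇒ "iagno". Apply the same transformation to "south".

c(2)→a(0) and h(7)→j(9) fit y≡7x+12 (mod 26); the inverse of 7 mod 26 is 15. Treating letters as 0–25, the rule is x ↦ 7x + 12 (mod 26).
For south: s(18)→7·18+12≡8=i; o(14)→7·14+12≡6=g; u(20)→7·20+12≡22=w; t(19)→7·19+12≡15=p; h(7)→7·7+12≡9=j (all mod 26).

igwpj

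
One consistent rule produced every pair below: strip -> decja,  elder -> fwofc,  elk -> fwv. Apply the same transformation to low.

wph

The shift depends on letter class: consonant s→d is +11, but vowel i→j is +1. Vowels shift forward by 1 and consonants shift forward by 11.
For low: l(cons)+11=w, o(vowel)+1=p, w(cons)+11=h.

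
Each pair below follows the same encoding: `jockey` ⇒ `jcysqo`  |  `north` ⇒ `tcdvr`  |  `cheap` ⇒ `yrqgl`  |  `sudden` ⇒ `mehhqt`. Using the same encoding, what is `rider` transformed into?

j(9)→j(9) and o(14)→c(2) fit y≡9x+6 (mod 26); the inverse of 9 mod 26 is 3. Treating letters as 0–25, the rule is x ↦ 9x + 6 (mod 26).
On rider: r(17)→9·17+6≡3=d; i(8)→9·8+6≡0=a; d(3)→9·3+6≡7=h; e(4)→9·4+6≡16=q; r(17)→9·17+6≡3=d (all mod 26).

dahqd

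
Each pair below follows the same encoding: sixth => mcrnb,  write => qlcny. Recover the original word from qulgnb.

Compare letters: s→m is +20, i→c is +20, x→r is +20 — a constant shift. Every letter moves 20 places later in the alphabet, wrapping around z→a.
Undoing it on qulgnb: q−20=w, u−20=a, l−20=r, g−20=m, n−20=t, b−20=h.

warmth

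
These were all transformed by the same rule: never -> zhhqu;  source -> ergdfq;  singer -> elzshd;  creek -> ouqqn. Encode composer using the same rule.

orybrequ

It's a Vigenère-style cipher with numeric key [12,3,12]: position i shifts by key[i mod 3].
On composer: c+12=o, o+3=r, m+12=y, p+12=b, o+3=r, s+12=e, e+12=q, r+3=u.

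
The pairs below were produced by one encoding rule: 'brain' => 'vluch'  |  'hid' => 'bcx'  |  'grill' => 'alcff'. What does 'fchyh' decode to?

Compare letters: b→v is +20, r→l is +20, a→u is +20 — a constant shift. Each letter is shifted forward by 20 in the alphabet (a Caesar shift of +20).
Undoing it on fchyh: f−20=l, c−20=i, h−20=n, y−20=e, h−20=n.

linen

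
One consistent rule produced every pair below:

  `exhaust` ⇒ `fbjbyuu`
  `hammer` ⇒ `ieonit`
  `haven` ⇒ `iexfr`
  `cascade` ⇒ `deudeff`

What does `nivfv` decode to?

meter

Shifts by position in exhaust: pos 0: e→f (+1), pos 1: x→b (+4), pos 2: h→j (+2), pos 3: a→b (+1), pos 4: u→y (+4), pos 5: s→u (+2) — repeating every 3. The shifts repeat in a cycle of length 3: positions 0,1,… shift by +1, +4, +2, then the pattern repeats.
Decoding nivfv: n−1=m, i−4=e, v−2=t, f−1=e, v−4=r.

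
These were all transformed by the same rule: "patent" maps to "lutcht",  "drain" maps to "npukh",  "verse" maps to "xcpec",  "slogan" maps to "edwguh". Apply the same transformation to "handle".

vuhndc

Treating letters as 0–25, the rule is x ↦ 15x + 20 (mod 26).
On handle: h(7)→15·7+20≡21=v; a(0)→15·0+20≡20=u; n(13)→15·13+20≡7=h; d(3)→15·3+20≡13=n; l(11)→15·11+20≡3=d; e(4)→15·4+20≡2=c (all mod 26).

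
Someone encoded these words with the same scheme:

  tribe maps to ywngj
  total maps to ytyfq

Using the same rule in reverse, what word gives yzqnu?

Compare letters: t→y is +5, r→w is +5, i→n is +5 — a constant shift. It's a constant shift of +5 (ROT5).
Undoing it on yzqnu: y−5=t, z−5=u, q−5=l, n−5=i, u−5=p.

tulip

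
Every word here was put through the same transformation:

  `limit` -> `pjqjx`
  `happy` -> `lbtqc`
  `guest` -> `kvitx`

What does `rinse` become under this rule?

vjrti

Shifts by position in limit: pos 0: l→p (+4), pos 1: i→j (+1), pos 2: m→q (+4), pos 3: i→j (+1) — repeating every 2. It's a Vigenère-style cipher with numeric key [4,1]: position i shifts by key[i mod 2].
Applying it to rinse: r+4=v, i+1=j, n+4=r, s+1=t, e+4=i.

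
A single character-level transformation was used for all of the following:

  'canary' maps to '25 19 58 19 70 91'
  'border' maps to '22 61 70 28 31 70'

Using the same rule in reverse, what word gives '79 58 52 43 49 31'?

c(#3)→25 and a(#1)→19: differences scale by 3, so n = 3·pos + 16. With a=1..z=26, the number is 3·pos + 16.
Decoding 79 58 52 43 49 31: 79→(79−16)÷3=21=u, 58→(58−16)÷3=14=n, 52→(52−16)÷3=12=l, 43→(43−16)÷3=9=i, 49→(49−16)÷3=11=k, 31→(31−16)÷3=5=e.

unlike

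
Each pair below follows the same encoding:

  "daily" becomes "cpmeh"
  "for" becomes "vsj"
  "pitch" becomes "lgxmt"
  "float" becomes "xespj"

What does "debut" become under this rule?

Two steps: reverse the string, then apply a Caesar shift of +4.
Applying it to debut: reverse → tubed; then shift: t+4=x, u+4=y, b+4=f, e+4=i, d+4=h.

xyfih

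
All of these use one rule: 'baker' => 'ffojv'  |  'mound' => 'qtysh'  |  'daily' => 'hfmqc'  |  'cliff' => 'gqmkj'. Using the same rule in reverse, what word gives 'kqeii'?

Shifts by position in baker: pos 0: b→f (+4), pos 1: a→f (+5), pos 2: k→o (+4), pos 3: e→j (+5) — repeating every 2. A repeating key of period 2 is used — shifts +4, +5 over and over.
Decoding kqeii: k−4=g, q−5=l, e−4=a, i−5=d, i−4=e.

glade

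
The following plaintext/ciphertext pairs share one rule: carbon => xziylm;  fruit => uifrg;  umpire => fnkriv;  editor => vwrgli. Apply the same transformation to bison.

yrhlm

c(2)→x(23) and a(0)→z(25) fit y≡25x+25 (mod 26); the inverse of 25 mod 26 is 25. Each letter's alphabet position (a=0..z=25) is mapped through 25·x+25 mod 26 — an affine cipher.
Applying it to bison: b(1)→25·1+25≡24=y; i(8)→25·8+25≡17=r; s(18)→25·18+25≡7=h; o(14)→25·14+25≡11=l; n(13)→25·13+25≡12=m (all mod 26).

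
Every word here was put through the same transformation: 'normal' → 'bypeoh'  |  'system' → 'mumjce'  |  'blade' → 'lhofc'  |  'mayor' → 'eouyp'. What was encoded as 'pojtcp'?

This is an affine cipher: with a=0,…,z=25, each position x becomes (23x+14) mod 26.
Decoding pojtcp: p(15)→17·(15−14)≡17=r; o(14)→17·(14−14)≡0=a; j(9)→17·(9−14)≡19=t; t(19)→17·(19−14)≡7=h; c(2)→17·(2−14)≡4=e; p(15)→17·(15−14)≡17=r (all mod 26).

rather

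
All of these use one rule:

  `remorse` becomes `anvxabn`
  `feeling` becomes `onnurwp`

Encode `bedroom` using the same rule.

knmaxxv

Compare letters: r→a is +9, e→n is +9, m→v is +9 — a constant shift. Each letter is shifted forward by 9 in the alphabet (a Caesar shift of +9).
On bedroom: b+9=k, e+9=n, d+9=m, r+9=a, o+9=x, o+9=x, m+9=v.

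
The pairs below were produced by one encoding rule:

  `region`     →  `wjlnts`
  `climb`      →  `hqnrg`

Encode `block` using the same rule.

gqthp

Compare letters: r→w is +5, e→j is +5, g→l is +5 — a constant shift. This is a Caesar cipher with shift 5.
Applying it to block: b+5=g, l+5=q, o+5=t, c+5=h, k+5=p.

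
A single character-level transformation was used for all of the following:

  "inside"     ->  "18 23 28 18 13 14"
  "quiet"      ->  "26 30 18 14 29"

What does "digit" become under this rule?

13 18 16 18 29

i is letter #9 and maps to 18: an offset of 9. Each letter is replaced by its alphabet position (a=1..z=26) + 9.
Applying it to digit: d=4→13, i=9→18, g=7→16, i=9→18, t=20→29.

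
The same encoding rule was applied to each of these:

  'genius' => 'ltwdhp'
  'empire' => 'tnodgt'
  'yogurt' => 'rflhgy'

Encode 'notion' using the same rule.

wfydfw

g(6)→l(11) and e(4)→t(19) fit y≡9x+9 (mod 26); the inverse of 9 mod 26 is 3. This is an affine cipher: with a=0,…,z=25, each position x becomes (9x+9) mod 26.
For notion: n(13)→9·13+9≡22=w; o(14)→9·14+9≡5=f; t(19)→9·19+9≡24=y; i(8)→9·8+9≡3=d; o(14)→9·14+9≡5=f; n(13)→9·13+9≡22=w (all mod 26).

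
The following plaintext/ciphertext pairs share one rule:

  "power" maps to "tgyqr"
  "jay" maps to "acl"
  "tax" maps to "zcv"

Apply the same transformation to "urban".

The output letters match the input read backwards, each shifted +2: power reversed is rewop. Read the word backwards and shift each letter +2.
On urban: reverse → nabru; then shift: n+2=p, a+2=c, b+2=d, r+2=t, u+2=w.

pcdtw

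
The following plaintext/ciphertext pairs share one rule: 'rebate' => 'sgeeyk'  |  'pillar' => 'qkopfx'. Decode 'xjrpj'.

The shift increases by 1 at each position, starting from +1: 1, 2, 3, ….
Undoing it on xjrpj: x−1=w, j−2=h, r−3=o, p−4=l, j−5=e.

whole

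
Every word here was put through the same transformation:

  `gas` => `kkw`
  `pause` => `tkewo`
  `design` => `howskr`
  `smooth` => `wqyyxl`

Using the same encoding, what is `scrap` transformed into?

wgvkt

The shift depends on letter class: consonant g→k is +4, but vowel a→k is +10. Vowels shift forward by 10 and consonants shift forward by 4.
For scrap: s(cons)+4=w, c(cons)+4=g, r(cons)+4=v, a(vowel)+10=k, p(cons)+4=t.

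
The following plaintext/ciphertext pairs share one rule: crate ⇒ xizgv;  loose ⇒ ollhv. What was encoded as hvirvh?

series

This is the alphabet-reversal cipher (Atbash): a becomes z, b becomes y, etc.
Decoding hvirvh: h↔s, v↔e, i↔r, r↔i, v↔e, h↔s.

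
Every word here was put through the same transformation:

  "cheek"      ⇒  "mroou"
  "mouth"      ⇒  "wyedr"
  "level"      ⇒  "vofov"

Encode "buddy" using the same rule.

Compare letters: c→m is +10, h→r is +10, e→o is +10 — a constant shift. This is a Caesar cipher with shift 10.
For buddy: b+10=l, u+10=e, d+10=n, d+10=n, y+10=i.

lenni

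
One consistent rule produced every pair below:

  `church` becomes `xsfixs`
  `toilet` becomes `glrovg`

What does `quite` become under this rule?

Each pair mirrors across the alphabet (c↔x, h↔s, u↔f): positions sum to 25. Each letter is replaced by its mirror in the alphabet: a↔z, b↔y, c↔x, and so on (the Atbash cipher).
On quite: q↔j, u↔f, i↔r, t↔g, e↔v.

jfrgv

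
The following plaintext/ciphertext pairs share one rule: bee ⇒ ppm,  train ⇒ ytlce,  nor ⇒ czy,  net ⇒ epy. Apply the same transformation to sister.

The output letters match the input read backwards, each shifted +11: bee reversed is eeb. The word is reversed, then every letter is shifted forward by 11.
For sister: reverse → retsis; then shift: r+11=c, e+11=p, t+11=e, s+11=d, i+11=t, s+11=d.

cpedtd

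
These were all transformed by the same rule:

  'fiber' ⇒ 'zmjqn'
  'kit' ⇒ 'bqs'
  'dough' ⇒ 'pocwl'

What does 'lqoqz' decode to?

The output letters match the input read backwards, each shifted +8: fiber reversed is rebif. The word is reversed, then every letter is shifted forward by 8.
Reversing it on lqoqz: shift back: l−8=d, q−8=i, o−8=g, q−8=i, z−8=r → digir; then reverse → rigid.

rigid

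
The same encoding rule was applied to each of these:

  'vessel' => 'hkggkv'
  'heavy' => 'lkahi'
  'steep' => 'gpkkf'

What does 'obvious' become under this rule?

v(21)→h(7) and e(4)→k(10) fit y≡9x+0 (mod 26); the inverse of 9 mod 26 is 3. Each letter's alphabet position (a=0..z=25) is mapped through 9·x+0 mod 26 — an affine cipher.
For obvious: o(14)→9·14+0≡22=w; b(1)→9·1+0≡9=j; v(21)→9·21+0≡7=h; i(8)→9·8+0≡20=u; o(14)→9·14+0≡22=w; u(20)→9·20+0≡24=y; s(18)→9·18+0≡6=g (all mod 26).

wjhuwyg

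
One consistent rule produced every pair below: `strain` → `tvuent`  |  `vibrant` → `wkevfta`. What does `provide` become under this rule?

qtrznjl

In strain: s→t is +1, t→v is +2, r→u is +3, a→e is +4 — the shift increases by 1 each position. Letter i (0-indexed) is shifted by i+1, so successive shifts are 1, 2, 3, ….
For provide: p+1=q, r+2=t, o+3=r, v+4=z, i+5=n, d+6=j, e+7=l.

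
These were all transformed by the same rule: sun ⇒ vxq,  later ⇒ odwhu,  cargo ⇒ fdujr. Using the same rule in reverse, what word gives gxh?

Compare letters: s→v is +3, u→x is +3, n→q is +3 — a constant shift. Each letter is shifted forward by 3 in the alphabet (a Caesar shift of +3).
Decoding gxh: g−3=d, x−3=u, h−3=e.

due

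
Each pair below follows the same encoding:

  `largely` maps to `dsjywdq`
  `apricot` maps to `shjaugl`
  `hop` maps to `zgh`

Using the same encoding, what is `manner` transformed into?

Compare letters: l→d is +18, a→s is +18, r→j is +18 — a constant shift. It's a constant shift of +18 (ROT18).
Applying it to manner: m+18=e, a+18=s, n+18=f, n+18=f, e+18=w, r+18=j.

esffwj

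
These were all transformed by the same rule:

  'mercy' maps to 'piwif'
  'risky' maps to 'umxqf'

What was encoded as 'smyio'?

In mercy: m→p is +3, e→i is +4, r→w is +5, c→i is +6 — the shift increases by 1 each position. The shift increases by 1 at each position, starting from +3: 3, 4, 5, ….
Undoing it on smyio: s−3=p, m−4=i, y−5=t, i−6=c, o−7=h.

pitch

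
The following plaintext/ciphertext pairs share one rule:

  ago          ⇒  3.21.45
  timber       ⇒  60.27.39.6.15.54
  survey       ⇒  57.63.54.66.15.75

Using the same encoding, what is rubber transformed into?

a(#1)→3 and g(#7)→21: differences scale by 3, so n = 3·pos + 0. Each letter becomes 3×(its alphabet position, a=1..z=26).
For rubber: r=18→54, u=21→63, b=2→6, b=2→6, e=5→15, r=18→54.

54.63.6.6.15.54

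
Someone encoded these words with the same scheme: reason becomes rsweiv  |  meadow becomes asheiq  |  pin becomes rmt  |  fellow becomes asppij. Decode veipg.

The word is reversed, then every letter is shifted forward by 4.
Undoing it on veipg: shift back: v−4=r, e−4=a, i−4=e, p−4=l, g−4=c → raelc; then reverse → clear.

clear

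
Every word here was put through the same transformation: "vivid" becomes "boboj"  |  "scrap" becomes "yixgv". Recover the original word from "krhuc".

elbow

Every letter moves 6 places later in the alphabet, wrapping around z→a.
Undoing it on krhuc: k−6=e, r−6=l, h−6=b, u−6=o, c−6=w.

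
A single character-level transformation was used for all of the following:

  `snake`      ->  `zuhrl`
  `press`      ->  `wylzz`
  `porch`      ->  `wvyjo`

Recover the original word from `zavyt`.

Every letter moves 7 places later in the alphabet, wrapping around z→a.
Reversing it on zavyt: z−7=s, a−7=t, v−7=o, y−7=r, t−7=m.

storm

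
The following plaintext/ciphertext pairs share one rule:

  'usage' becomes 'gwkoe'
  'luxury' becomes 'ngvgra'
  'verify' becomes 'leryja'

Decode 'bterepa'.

thereby

u(20)→g(6) and s(18)→w(22) fit y≡5x+10 (mod 26); the inverse of 5 mod 26 is 21. Treating letters as 0–25, the rule is x ↦ 5x + 10 (mod 26).
Undoing it on bterepa: b(1)→21·(1−10)≡19=t; t(19)→21·(19−10)≡7=h; e(4)→21·(4−10)≡4=e; r(17)→21·(17−10)≡17=r; e(4)→21·(4−10)≡4=e; p(15)→21·(15−10)≡1=b; a(0)→21·(0−10)≡24=y (all mod 26).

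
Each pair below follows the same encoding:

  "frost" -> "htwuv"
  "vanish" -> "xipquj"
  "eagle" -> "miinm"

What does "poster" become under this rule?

rwuvmt

The shift depends on letter class: consonant f→h is +2, but vowel o→w is +8. Two shifts are in play — +8 for a/e/i/o/u, +2 for every other letter.
For poster: p(cons)+2=r, o(vowel)+8=w, s(cons)+2=u, t(cons)+2=v, e(vowel)+8=m, r(cons)+2=t.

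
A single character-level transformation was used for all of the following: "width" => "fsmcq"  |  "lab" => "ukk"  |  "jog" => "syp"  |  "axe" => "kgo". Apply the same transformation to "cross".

laybb

Two shifts are in play — +10 for a/e/i/o/u, +9 for every other letter.
On cross: c(cons)+9=l, r(cons)+9=a, o(vowel)+10=y, s(cons)+9=b, s(cons)+9=b.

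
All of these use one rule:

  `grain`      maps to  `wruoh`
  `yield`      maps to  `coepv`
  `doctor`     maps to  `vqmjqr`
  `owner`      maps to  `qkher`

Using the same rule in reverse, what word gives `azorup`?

g(6)→w(22) and r(17)→r(17) fit y≡9x+20 (mod 26); the inverse of 9 mod 26 is 3. Each letter's alphabet position (a=0..z=25) is mapped through 9·x+20 mod 26 — an affine cipher.
Decoding azorup: a(0)→3·(0−20)≡18=s; z(25)→3·(25−20)≡15=p; o(14)→3·(14−20)≡8=i; r(17)→3·(17−20)≡17=r; u(20)→3·(20−20)≡0=a; p(15)→3·(15−20)≡11=l (all mod 26).

spiral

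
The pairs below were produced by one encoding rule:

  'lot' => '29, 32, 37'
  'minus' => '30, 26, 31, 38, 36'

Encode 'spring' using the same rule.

Letters become their 1-based position plus 17 (so a→18, b→19, …).
Applying it to spring: s=19→36, p=16→33, r=18→35, i=9→26, n=14→31, g=7→24.

36, 33, 35, 26, 31, 24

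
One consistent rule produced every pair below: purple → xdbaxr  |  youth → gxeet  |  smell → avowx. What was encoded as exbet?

worth

In purple: p→x is +8, u→d is +9, r→b is +10, p→a is +11 — the shift increases by 1 each position. Each letter shifts forward by (position + 8), i.e. 8, 9, 10, … — the shift grows by one for each successive letter.
Undoing it on exbet: e−8=w, x−9=o, b−10=r, e−11=t, t−12=h.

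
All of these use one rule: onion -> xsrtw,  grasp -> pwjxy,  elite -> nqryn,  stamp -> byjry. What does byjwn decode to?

A repeating key of period 2 is used — shifts +9, +5 over and over.
Decoding byjwn: b−9=s, y−5=t, j−9=a, w−5=r, n−9=e.

stare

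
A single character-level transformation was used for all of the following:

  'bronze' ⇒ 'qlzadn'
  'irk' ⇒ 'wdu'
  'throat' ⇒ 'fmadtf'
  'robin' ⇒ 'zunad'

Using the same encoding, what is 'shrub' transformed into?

ngdte

The output letters match the input read backwards, each shifted +12: bronze reversed is eznorb. Two steps: reverse the string, then apply a Caesar shift of +12.
For shrub: reverse → burhs; then shift: b+12=n, u+12=g, r+12=d, h+12=t, s+12=e.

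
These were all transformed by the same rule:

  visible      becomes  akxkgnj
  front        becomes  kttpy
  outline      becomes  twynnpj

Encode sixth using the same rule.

A repeating key of period 2 is used — shifts +5, +2 over and over.
On sixth: s+5=x, i+2=k, x+5=c, t+2=v, h+5=m.

xkcvm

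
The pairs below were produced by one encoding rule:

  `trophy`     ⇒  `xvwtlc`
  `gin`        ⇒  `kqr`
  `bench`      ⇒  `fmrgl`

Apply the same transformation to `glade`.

kpihm

The shift depends on letter class: consonant t→x is +4, but vowel o→w is +8. Two shifts are in play — +8 for a/e/i/o/u, +4 for every other letter.
For glade: g(cons)+4=k, l(cons)+4=p, a(vowel)+8=i, d(cons)+4=h, e(vowel)+8=m.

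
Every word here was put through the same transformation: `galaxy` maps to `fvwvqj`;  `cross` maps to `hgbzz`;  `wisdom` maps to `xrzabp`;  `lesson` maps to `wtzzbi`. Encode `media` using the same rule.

ptarv

This is an affine cipher: with a=0,…,z=25, each position x becomes (19x+21) mod 26.
For media: m(12)→19·12+21≡15=p; e(4)→19·4+21≡19=t; d(3)→19·3+21≡0=a; i(8)→19·8+21≡17=r; a(0)→19·0+21≡21=v (all mod 26).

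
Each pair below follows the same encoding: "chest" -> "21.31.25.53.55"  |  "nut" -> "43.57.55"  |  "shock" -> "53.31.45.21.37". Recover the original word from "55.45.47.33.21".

c(#3)→21 and h(#8)→31: differences scale by 2, so n = 2·pos + 15. With a=1..z=26, the number is 2·pos + 15.
Decoding 55.45.47.33.21: 55→(55−15)÷2=20=t, 45→(45−15)÷2=15=o, 47→(47−15)÷2=16=p, 33→(33−15)÷2=9=i, 21→(21−15)÷2=3=c.

topic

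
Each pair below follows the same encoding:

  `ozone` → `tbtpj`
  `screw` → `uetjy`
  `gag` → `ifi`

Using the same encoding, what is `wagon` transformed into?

yfitp

The shift depends on letter class: consonant z→b is +2, but vowel o→t is +5. The rule splits by letter class: vowels +5, consonants +2.
On wagon: w(cons)+2=y, a(vowel)+5=f, g(cons)+2=i, o(vowel)+5=t, n(cons)+2=p.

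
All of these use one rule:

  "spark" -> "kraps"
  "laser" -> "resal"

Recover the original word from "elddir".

riddle

The output letters match the input read backwards: spark reversed is kraps. It's just the letters in reverse order.
Undoing it on elddir: then reverse → riddle.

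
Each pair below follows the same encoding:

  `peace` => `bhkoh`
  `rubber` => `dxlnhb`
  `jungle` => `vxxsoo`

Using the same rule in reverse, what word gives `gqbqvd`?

unrest

A repeating key of period 3 is used — shifts +12, +3, +10 over and over.
Undoing it on gqbqvd: g−12=u, q−3=n, b−10=r, q−12=e, v−3=s, d−10=t.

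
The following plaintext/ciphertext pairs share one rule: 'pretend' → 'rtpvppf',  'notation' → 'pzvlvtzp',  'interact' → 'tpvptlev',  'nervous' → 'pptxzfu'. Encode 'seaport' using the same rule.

The shift depends on letter class: consonant p→r is +2, but vowel e→p is +11. The rule splits by letter class: vowels +11, consonants +2.
On seaport: s(cons)+2=u, e(vowel)+11=p, a(vowel)+11=l, p(cons)+2=r, o(vowel)+11=z, r(cons)+2=t, t(cons)+2=v.

uplrztv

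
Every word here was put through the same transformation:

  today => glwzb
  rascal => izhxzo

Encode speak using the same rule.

hkvzp

Each letter is replaced by its mirror in the alphabet: a↔z, b↔y, c↔x, and so on (the Atbash cipher).
On speak: s↔h, p↔k, e↔v, a↔z, k↔p.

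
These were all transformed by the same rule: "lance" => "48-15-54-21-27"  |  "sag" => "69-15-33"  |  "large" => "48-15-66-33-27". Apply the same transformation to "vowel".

78-57-81-27-48

l(#12)→48 and a(#1)→15: differences scale by 3, so n = 3·pos + 12. The formula is n = 3×(alphabet index, a=1) + 12.
For vowel: v=22→78, o=15→57, w=23→81, e=5→27, l=12→48.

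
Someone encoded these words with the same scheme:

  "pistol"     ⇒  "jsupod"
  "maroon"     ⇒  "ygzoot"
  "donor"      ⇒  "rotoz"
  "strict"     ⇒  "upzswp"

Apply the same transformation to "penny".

p(15)→j(9) and i(8)→s(18) fit y≡21x+6 (mod 26); the inverse of 21 mod 26 is 5. This is an affine cipher: with a=0,…,z=25, each position x becomes (21x+6) mod 26.
For penny: p(15)→21·15+6≡9=j; e(4)→21·4+6≡12=m; n(13)→21·13+6≡19=t; n(13)→21·13+6≡19=t; y(24)→21·24+6≡16=q (all mod 26).

jmttq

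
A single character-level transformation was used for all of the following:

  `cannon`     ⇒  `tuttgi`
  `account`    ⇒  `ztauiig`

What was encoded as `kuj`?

doe

The output letters match the input read backwards, each shifted +6: cannon reversed is nonnac. Two steps: reverse the string, then apply a Caesar shift of +6.
Decoding kuj: shift back: k−6=e, u−6=o, j−6=d → eod; then reverse → doe.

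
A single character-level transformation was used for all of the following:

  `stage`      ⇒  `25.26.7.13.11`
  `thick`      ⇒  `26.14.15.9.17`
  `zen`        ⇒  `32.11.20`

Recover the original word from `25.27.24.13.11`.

s is letter #19 and maps to 25: an offset of 6. The number is (letter's place in the alphabet, a=1) + 6.
Reversing it on 25.27.24.13.11: 25→(25−6)÷1=19=s, 27→(27−6)÷1=21=u, 24→(24−6)÷1=18=r, 13→(13−6)÷1=7=g, 11→(11−6)÷1=5=e.

surge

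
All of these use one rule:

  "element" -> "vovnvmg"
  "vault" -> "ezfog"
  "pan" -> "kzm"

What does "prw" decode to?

Each pair mirrors across the alphabet (e↔v, l↔o, e↔v): positions sum to 25. Letters are reflected about the middle of the alphabet (position → 25−position): Atbash.
Decoding prw: p↔k, r↔i, w↔d.

kid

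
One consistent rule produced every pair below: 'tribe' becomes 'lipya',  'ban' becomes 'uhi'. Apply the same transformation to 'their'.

The output letters match the input read backwards, each shifted +7: tribe reversed is ebirt. The word is reversed, then every letter is shifted forward by 7.
Applying it to their: reverse → rieht; then shift: r+7=y, i+7=p, e+7=l, h+7=o, t+7=a.

yploa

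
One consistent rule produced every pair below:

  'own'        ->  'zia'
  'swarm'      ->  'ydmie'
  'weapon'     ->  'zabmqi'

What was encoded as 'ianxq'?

The output letters match the input read backwards, each shifted +12: own reversed is nwo. Two steps: reverse the string, then apply a Caesar shift of +12.
Reversing it on ianxq: shift back: i−12=w, a−12=o, n−12=b, x−12=l, q−12=e → woble; then reverse → elbow.

elbow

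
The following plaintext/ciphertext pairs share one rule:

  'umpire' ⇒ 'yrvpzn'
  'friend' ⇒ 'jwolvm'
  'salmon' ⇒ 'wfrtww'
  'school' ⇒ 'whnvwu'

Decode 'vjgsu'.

Letter i (0-indexed) is shifted by i+4, so successive shifts are 4, 5, 6, ….
Decoding vjgsu: v−4=r, j−5=e, g−6=a, s−7=l, u−8=m.

realm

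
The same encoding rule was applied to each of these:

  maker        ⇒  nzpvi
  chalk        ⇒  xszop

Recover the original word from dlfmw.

Each pair mirrors across the alphabet (m↔n, a↔z, k↔p): positions sum to 25. This is the alphabet-reversal cipher (Atbash): a becomes z, b becomes y, etc.
Reversing it on dlfmw: d↔w, l↔o, f↔u, m↔n, w↔d.

wound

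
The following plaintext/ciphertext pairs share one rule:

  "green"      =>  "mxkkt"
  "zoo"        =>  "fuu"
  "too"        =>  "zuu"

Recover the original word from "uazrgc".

outlaw

Compare letters: g→m is +6, r→x is +6, e→k is +6 — a constant shift. Every letter moves 6 places later in the alphabet, wrapping around z→a.
Undoing it on uazrgc: u−6=o, a−6=u, z−6=t, r−6=l, g−6=a, c−6=w.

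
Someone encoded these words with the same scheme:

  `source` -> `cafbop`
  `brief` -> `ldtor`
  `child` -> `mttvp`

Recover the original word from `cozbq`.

score

Shifts by position in source: pos 0: s→c (+10), pos 1: o→a (+12), pos 2: u→f (+11), pos 3: r→b (+10), pos 4: c→o (+12), pos 5: e→p (+11) — repeating every 3. It's a Vigenère-style cipher with numeric key [10,12,11]: position i shifts by key[i mod 3].
Decoding cozbq: c−10=s, o−12=c, z−11=o, b−10=r, q−12=e.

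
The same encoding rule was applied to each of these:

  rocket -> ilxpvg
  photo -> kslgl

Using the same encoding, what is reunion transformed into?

ivfmrlm

Each pair mirrors across the alphabet (r↔i, o↔l, c↔x): positions sum to 25. Letters are reflected about the middle of the alphabet (position → 25−position): Atbash.
On reunion: r↔i, e↔v, u↔f, n↔m, i↔r, o↔l, n↔m.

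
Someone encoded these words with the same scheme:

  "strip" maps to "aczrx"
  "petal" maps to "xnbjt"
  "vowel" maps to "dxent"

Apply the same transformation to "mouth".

Shifts by position in strip: pos 0: s→a (+8), pos 1: t→c (+9), pos 2: r→z (+8), pos 3: i→r (+9) — repeating every 2. It's a Vigenère-style cipher with numeric key [8,9]: position i shifts by key[i mod 2].
Applying it to mouth: m+8=u, o+9=x, u+8=c, t+9=c, h+8=p.

uxccp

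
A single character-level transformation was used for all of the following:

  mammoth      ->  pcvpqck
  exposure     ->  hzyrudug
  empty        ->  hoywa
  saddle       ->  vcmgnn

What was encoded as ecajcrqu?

A repeating key of period 3 is used — shifts +3, +2, +9 over and over.
Decoding ecajcrqu: e−3=b, c−2=a, a−9=r, j−3=g, c−2=a, r−9=i, q−3=n, u−2=s.

bargains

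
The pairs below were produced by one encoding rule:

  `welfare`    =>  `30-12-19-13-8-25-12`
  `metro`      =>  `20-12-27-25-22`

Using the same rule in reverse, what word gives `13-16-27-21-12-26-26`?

fitness

w is letter #23 and maps to 30: an offset of 7. Letters become their 1-based position plus 7 (so a→8, b→9, …).
Decoding 13-16-27-21-12-26-26: 13→(13−7)÷1=6=f, 16→(16−7)÷1=9=i, 27→(27−7)÷1=20=t, 21→(21−7)÷1=14=n, 12→(12−7)÷1=5=e, 26→(26−7)÷1=19=s, 26→(26−7)÷1=19=s.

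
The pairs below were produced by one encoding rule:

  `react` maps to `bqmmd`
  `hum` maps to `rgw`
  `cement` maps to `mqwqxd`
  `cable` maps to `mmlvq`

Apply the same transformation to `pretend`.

zbqdqxn

The rule splits by letter class: vowels +12, consonants +10.
On pretend: p(cons)+10=z, r(cons)+10=b, e(vowel)+12=q, t(cons)+10=d, e(vowel)+12=q, n(cons)+10=x, d(cons)+10=n.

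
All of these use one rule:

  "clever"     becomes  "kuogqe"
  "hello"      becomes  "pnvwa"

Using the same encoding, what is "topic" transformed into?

Each letter shifts forward by (position + 8), i.e. 8, 9, 10, … — the shift grows by one for each successive letter.
On topic: t+8=b, o+9=x, p+10=z, i+11=t, c+12=o.

bxzto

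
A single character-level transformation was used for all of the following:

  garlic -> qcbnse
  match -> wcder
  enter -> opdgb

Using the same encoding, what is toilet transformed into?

Shifts by position in garlic: pos 0: g→q (+10), pos 1: a→c (+2), pos 2: r→b (+10), pos 3: l→n (+2) — repeating every 2. The shifts repeat in a cycle of length 2: positions 0,1,… shift by +10, +2, then the pattern repeats.
On toilet: t+10=d, o+2=q, i+10=s, l+2=n, e+10=o, t+2=v.

dqsnov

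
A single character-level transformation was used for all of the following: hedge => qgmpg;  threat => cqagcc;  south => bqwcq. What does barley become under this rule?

kcaugh

The rule splits by letter class: vowels +2, consonants +9.
On barley: b(cons)+9=k, a(vowel)+2=c, r(cons)+9=a, l(cons)+9=u, e(vowel)+2=g, y(cons)+9=h.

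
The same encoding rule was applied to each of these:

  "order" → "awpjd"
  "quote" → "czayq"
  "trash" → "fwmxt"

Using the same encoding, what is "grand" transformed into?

swmsp

Shifts by position in order: pos 0: o→a (+12), pos 1: r→w (+5), pos 2: d→p (+12), pos 3: e→j (+5) — repeating every 2. The shifts repeat in a cycle of length 2: positions 0,1,… shift by +12, +5, then the pattern repeats.
For grand: g+12=s, r+5=w, a+12=m, n+5=s, d+12=p.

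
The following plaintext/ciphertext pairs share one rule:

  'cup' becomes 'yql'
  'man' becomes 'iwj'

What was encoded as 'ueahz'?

Each letter is shifted forward by 22 in the alphabet (a Caesar shift of +22).
Reversing it on ueahz: u−22=y, e−22=i, a−22=e, h−22=l, z−22=d.

yield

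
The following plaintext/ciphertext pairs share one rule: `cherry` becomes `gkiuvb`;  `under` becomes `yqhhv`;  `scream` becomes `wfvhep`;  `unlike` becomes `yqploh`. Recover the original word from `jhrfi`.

fence

Shifts by position in cherry: pos 0: c→g (+4), pos 1: h→k (+3), pos 2: e→i (+4), pos 3: r→u (+3) — repeating every 2. It's a Vigenère-style cipher with numeric key [4,3]: position i shifts by key[i mod 2].
Reversing it on jhrfi: j−4=f, h−3=e, r−4=n, f−3=c, i−4=e.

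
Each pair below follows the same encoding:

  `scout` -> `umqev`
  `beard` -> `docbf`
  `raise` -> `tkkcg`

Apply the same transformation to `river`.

tsxot

Shifts by position in scout: pos 0: s→u (+2), pos 1: c→m (+10), pos 2: o→q (+2), pos 3: u→e (+10) — repeating every 2. It's a Vigenère-style cipher with numeric key [2,10]: position i shifts by key[i mod 2].
Applying it to river: r+2=t, i+10=s, v+2=x, e+10=o, r+2=t.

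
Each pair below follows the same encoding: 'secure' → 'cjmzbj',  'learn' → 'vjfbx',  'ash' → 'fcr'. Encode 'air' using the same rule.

The shift depends on letter class: consonant s→c is +10, but vowel e→j is +5. The rule splits by letter class: vowels +5, consonants +10.
For air: a(vowel)+5=f, i(vowel)+5=n, r(cons)+10=b.

fnb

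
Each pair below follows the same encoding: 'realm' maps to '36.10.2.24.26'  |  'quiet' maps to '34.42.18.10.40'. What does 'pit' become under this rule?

32.18.40

With a=1..z=26, the number is 2·pos.
For pit: p=16→32, i=9→18, t=20→40.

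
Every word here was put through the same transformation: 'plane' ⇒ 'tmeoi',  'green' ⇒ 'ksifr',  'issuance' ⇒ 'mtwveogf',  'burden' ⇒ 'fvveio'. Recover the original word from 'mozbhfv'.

Shifts by position in plane: pos 0: p→t (+4), pos 1: l→m (+1), pos 2: a→e (+4), pos 3: n→o (+1) — repeating every 2. A repeating key of period 2 is used — shifts +4, +1 over and over.
Undoing it on mozbhfv: m−4=i, o−1=n, z−4=v, b−1=a, h−4=d, f−1=e, v−4=r.

invader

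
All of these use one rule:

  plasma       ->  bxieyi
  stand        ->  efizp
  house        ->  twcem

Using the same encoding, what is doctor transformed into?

The shift depends on letter class: consonant p→b is +12, but vowel a→i is +8. Vowels shift forward by 8 and consonants shift forward by 12.
Applying it to doctor: d(cons)+12=p, o(vowel)+8=w, c(cons)+12=o, t(cons)+12=f, o(vowel)+8=w, r(cons)+12=d.

pwofwd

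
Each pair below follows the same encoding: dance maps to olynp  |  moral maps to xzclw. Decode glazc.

vapor

It's a constant shift of +11 (ROT11).
Undoing it on glazc: g−11=v, l−11=a, a−11=p, z−11=o, c−11=r.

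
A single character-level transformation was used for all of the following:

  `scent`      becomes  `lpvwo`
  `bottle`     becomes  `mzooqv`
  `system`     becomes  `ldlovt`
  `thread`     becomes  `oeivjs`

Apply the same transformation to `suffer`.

lryyvi

s(18)→l(11) and c(2)→p(15) fit y≡3x+9 (mod 26); the inverse of 3 mod 26 is 9. Each letter's alphabet position (a=0..z=25) is mapped through 3·x+9 mod 26 — an affine cipher.
Applying it to suffer: s(18)→3·18+9≡11=l; u(20)→3·20+9≡17=r; f(5)→3·5+9≡24=y; f(5)→3·5+9≡24=y; e(4)→3·4+9≡21=v; r(17)→3·17+9≡8=i (all mod 26).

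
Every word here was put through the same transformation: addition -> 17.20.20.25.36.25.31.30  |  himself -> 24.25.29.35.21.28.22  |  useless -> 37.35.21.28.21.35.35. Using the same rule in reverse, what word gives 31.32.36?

a is letter #1 and maps to 17: an offset of 16. Letters become their 1-based position plus 16 (so a→17, b→18, …).
Undoing it on 31.32.36: 31→(31−16)÷1=15=o, 32→(32−16)÷1=16=p, 36→(36−16)÷1=20=t.

opt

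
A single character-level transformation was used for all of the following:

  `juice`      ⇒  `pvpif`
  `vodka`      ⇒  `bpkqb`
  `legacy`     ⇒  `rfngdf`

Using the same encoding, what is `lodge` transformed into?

rpkmf

Shifts by position in juice: pos 0: j→p (+6), pos 1: u→v (+1), pos 2: i→p (+7), pos 3: c→i (+6), pos 4: e→f (+1) — repeating every 3. The shifts repeat in a cycle of length 3: positions 0,1,… shift by +6, +1, +7, then the pattern repeats.
For lodge: l+6=r, o+1=p, d+7=k, g+6=m, e+1=f.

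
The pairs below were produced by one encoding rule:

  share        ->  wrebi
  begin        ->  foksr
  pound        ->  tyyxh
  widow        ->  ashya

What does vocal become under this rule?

zygkp

Shifts by position in share: pos 0: s→w (+4), pos 1: h→r (+10), pos 2: a→e (+4), pos 3: r→b (+10) — repeating every 2. A repeating key of period 2 is used — shifts +4, +10 over and over.
Applying it to vocal: v+4=z, o+10=y, c+4=g, a+10=k, l+4=p.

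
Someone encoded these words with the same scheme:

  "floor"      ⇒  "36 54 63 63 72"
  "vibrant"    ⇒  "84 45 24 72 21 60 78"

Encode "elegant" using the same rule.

f(#6)→36 and l(#12)→54: differences scale by 3, so n = 3·pos + 18. The formula is n = 3×(alphabet index, a=1) + 18.
On elegant: e=5→33, l=12→54, e=5→33, g=7→39, a=1→21, n=14→60, t=20→78.

33 54 33 39 21 60 78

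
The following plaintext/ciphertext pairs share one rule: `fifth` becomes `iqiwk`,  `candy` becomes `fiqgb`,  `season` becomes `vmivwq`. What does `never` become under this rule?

qmymu

The shift depends on letter class: consonant f→i is +3, but vowel i→q is +8. Vowels shift forward by 8 and consonants shift forward by 3.
On never: n(cons)+3=q, e(vowel)+8=m, v(cons)+3=y, e(vowel)+8=m, r(cons)+3=u.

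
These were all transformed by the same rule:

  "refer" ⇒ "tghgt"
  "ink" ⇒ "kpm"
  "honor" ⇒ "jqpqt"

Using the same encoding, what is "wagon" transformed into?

yciqp

Compare letters: r→t is +2, e→g is +2, f→h is +2 — a constant shift. It's a constant shift of +2 (ROT2).
Applying it to wagon: w+2=y, a+2=c, g+2=i, o+2=q, n+2=p.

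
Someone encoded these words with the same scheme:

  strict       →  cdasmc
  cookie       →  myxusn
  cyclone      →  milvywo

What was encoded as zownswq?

pending

Shifts by position in strict: pos 0: s→c (+10), pos 1: t→d (+10), pos 2: r→a (+9), pos 3: i→s (+10), pos 4: c→m (+10), pos 5: t→c (+9) — repeating every 3. It's a Vigenère-style cipher with numeric key [10,10,9]: position i shifts by key[i mod 3].
Reversing it on zownswq: z−10=p, o−10=e, w−9=n, n−10=d, s−10=i, w−9=n, q−10=g.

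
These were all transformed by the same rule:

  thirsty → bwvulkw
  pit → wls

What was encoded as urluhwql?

interior

The output letters match the input read backwards, each shifted +3: thirsty reversed is ytsriht. Read the word backwards and shift each letter +3.
Decoding urluhwql: shift back: u−3=r, r−3=o, l−3=i, u−3=r, h−3=e, w−3=t, q−3=n, l−3=i → roiretni; then reverse → interior.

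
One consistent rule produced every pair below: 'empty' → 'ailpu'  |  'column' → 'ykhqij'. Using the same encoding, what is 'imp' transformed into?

This is a Caesar cipher with shift 22.
Applying it to imp: i+22=e, m+22=i, p+22=l.

eil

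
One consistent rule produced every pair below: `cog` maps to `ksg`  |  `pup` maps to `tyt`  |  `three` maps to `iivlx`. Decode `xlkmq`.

The output letters match the input read backwards, each shifted +4: cog reversed is goc. The word is reversed, then every letter is shifted forward by 4.
Decoding xlkmq: shift back: x−4=t, l−4=h, k−4=g, m−4=i, q−4=m → thgim; then reverse → might.

might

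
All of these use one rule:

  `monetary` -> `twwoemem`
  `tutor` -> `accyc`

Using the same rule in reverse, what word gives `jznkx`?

cream

In monetary: m→t is +7, o→w is +8, n→w is +9, e→o is +10 — the shift increases by 1 each position. The shift increases by 1 at each position, starting from +7: 7, 8, 9, ….
Reversing it on jznkx: j−7=c, z−8=r, n−9=e, k−10=a, x−11=m.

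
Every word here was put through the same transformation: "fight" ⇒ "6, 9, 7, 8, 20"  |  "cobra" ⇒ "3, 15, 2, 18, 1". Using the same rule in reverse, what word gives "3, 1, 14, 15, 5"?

canoe

f is letter #6 and maps to 6: an offset of 0. Letters become their 1-indexed alphabet positions: a=1 … z=26.
Decoding 3, 1, 14, 15, 5: 3=c, 1=a, 14=n, 15=o, 5=e.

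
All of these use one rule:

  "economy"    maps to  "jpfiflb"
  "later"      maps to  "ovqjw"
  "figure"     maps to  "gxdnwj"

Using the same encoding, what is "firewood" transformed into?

gxwjhffm

e(4)→j(9) and c(2)→p(15) fit y≡23x+21 (mod 26); the inverse of 23 mod 26 is 17. Each letter's alphabet position (a=0..z=25) is mapped through 23·x+21 mod 26 — an affine cipher.
Applying it to firewood: f(5)→23·5+21≡6=g; i(8)→23·8+21≡23=x; r(17)→23·17+21≡22=w; e(4)→23·4+21≡9=j; w(22)→23·22+21≡7=h; o(14)→23·14+21≡5=f; o(14)→23·14+21≡5=f; d(3)→23·3+21≡12=m (all mod 26).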